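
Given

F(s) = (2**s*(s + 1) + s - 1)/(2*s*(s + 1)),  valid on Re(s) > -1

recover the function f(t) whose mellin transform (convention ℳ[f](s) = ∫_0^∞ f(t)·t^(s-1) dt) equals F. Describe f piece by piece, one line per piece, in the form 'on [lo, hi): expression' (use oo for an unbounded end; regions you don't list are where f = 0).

cuts at 1: linearity sums the 2 kernel integrals
over [0, 1), the kernel integral of t enters the sum
segment 1 to 2 holds 1/2; add its integral

on [0, 1): t
on [1, 2): 1/2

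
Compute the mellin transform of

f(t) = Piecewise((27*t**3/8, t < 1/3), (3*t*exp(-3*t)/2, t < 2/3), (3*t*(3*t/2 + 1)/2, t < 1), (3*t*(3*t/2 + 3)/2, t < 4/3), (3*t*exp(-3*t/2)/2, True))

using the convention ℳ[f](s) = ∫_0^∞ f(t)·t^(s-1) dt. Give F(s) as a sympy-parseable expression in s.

invert the common scale on t to get t**3 on [0, 1/2); t*exp(-2*t) on [1/2, 1); t*(t + 1) on [1, 3/2); …
undo the shared t-power: t**(5/2) on [0, 1/2); sqrt(t)*exp(-2*t) on [1/2, 1); sqrt(t)*(t + 1) on [1, 3/2); …
back out the shared t-power: t**2 on [0, 1/2); exp(-2*t) on [1/2, 1); t + 1 on [1, 3/2); …
cuts at 1/3, 2/3, 1, 4/3: linearity sums the 5 kernel integrals
∫ over [0, 1/3) of 27*t**3/8·t^(s-1) joins the sum
[1/3, 2/3) adds the kernel integral of 3*t*exp(-3*t)/2
over [2/3, 1), the kernel integral of 3*t*(3*t/2 + 1)/2 enters the sum
between 1 and 4/3 the integrand is 3*t*(3*t/2 + 3)/2·t^(s-1)
over [4/3, ∞), the kernel integral of 3*t*exp(-3*t/2)/2 enters the sum

(80*2**(2*s)*(s + 1)*(s + 3) + 48*2**(2*s)*(s + 3) + 8*2**s*(s + 1)*(s + 2)*(s + 3)*uppergamma(s + 1, 2) - 16*2**s*(s + 1)*(s + 3) - 8*2**s*(s + 3) - 24*3**s*(s + 1)*(s + 3) - 24*3**s*(s + 3) + 4*(s + 1)*(s + 2)*(s + 3)*uppergamma(s + 1, 1) - 4*(s + 1)*(s + 2)*(s + 3)*uppergamma(s + 1, 2) + (s + 1)*(s + 2))/(8*3**s*(s + 1)*(s + 2)*(s + 3))
  Re(s) > -3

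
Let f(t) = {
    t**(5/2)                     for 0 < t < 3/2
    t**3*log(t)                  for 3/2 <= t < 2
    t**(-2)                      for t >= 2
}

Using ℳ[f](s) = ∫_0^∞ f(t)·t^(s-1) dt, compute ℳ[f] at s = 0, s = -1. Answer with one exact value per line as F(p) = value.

back out the shared t-power: sqrt(t) on [0, 3/2); t*log(t) on [3/2, 2); t**(-4) on [2, ∞)
summing 3 kernel integrals split by 3/2, 2 yields ℳ[f](s)
for t in [0, 3/2): the term is ∫ t**(5/2)·t^(s-1)
piece [3/2, 2): integrate t**3*log(t) against the kernel
∫ t**(-2)·t^(s-1) over [2, ∞)

F(0) = -9*log(3)/8 - 7/18 + 9*sqrt(6)/20 + 91*log(2)/24
F(-1) = -9*log(3)/8 - 19/48 + sqrt(6)/2 + 25*log(2)/8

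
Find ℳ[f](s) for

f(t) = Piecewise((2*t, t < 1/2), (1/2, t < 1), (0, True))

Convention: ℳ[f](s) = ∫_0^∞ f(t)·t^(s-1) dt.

invert the common scale on t to get t on [0, 1); 1/2 on [1, 2)
f breaks at 1/2 into 2 integrals to sum
[0, 1/2) adds the kernel integral of 2*t
on [1/2, 1) integrate f = 1/2 against the kernel

(2**s*(s + 1) + s - 1)/(2*2**s*s*(s + 1))
  Re(s) > -1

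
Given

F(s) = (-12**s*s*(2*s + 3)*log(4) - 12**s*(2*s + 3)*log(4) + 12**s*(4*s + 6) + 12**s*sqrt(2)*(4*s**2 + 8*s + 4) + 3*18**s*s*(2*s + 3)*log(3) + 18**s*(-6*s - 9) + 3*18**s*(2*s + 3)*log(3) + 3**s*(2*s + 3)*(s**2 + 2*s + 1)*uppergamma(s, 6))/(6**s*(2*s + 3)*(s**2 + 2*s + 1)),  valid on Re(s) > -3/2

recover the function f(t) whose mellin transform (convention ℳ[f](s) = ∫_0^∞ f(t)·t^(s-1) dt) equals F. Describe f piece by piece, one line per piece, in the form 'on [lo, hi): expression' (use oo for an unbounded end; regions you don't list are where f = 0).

on [0, 2): t**(3/2)
on [2, 3): t*log(t)
on [3, oo): exp(-2*t)

linearity at 2, 3 turns ℳ[f](s) into 3 summed integrals
segment [0, 2) carries t**(3/2); integrate it
over [2, 3), the kernel integral of t*log(t) enters the sum
between 3 and ∞ the integrand is exp(-2*t)·t^(s-1)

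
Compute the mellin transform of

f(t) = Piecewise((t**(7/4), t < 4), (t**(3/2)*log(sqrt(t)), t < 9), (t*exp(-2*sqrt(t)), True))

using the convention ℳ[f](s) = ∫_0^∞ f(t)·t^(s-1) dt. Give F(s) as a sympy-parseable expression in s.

2*6**(-2*s - 2)*(-4*12**(2*s + 2)*(s + 1)*(4*s + 7)*log(2) - 2*12**(2*s + 2)*(4*s + 7)*log(2) + 2*12**(2*s + 2)*(4*s + 7) + 4*12**(2*s + 2)*sqrt(2)*(4*s + 4*(s + 1)**2 + 5) + 6*18**(2*s + 2)*(s + 1)*(4*s + 7)*log(3) - 3*18**(2*s + 2)*(4*s + 7) + 3*18**(2*s + 2)*(4*s + 7)*log(3) + 3**(2*s + 2)*(4*s + 7)*(4*s + 4*(s + 1)**2 + 5)*uppergamma(2*s + 2, 6))/((4*s + 7)*(4*s + 4*(s + 1)**2 + 5))
  Re(s) > -7/4

invert the shared t-power to get t**(3/4) on [0, 4); sqrt(t)*log(sqrt(t)) on [4, 9); exp(-2*sqrt(t)) on [9, ∞)
reversing the power substitution: t**(3/2) on [0, 2); t*log(t) on [2, 3); exp(-2*t) on [3, ∞)
decompose at 4, 9; ℳ[f](s) sums the 3 pieces' integrals
the [0, 4) slice contributes ∫ t**(7/4)·t^(s-1) dt
the [4, 9) slice contributes ∫ t**(3/2)*log(sqrt(t))·t^(s-1) dt
for t in [9, ∞): the term is ∫ t*exp(-2*sqrt(t))·t^(s-1)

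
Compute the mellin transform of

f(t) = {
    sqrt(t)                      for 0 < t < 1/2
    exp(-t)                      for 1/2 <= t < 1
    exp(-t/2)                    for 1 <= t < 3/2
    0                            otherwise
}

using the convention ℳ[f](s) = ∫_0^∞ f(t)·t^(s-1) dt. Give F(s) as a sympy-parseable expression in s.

(2**s*(2*s + 1)*uppergamma(s, 1/2) - 2**s*(2*s + 1)*uppergamma(s, 1) + 4**s*(2*s + 1)*uppergamma(s, 1/2) - 4**s*(2*s + 1)*uppergamma(s, 3/4) + sqrt(2))/(2**s*(2*s + 1))
  Re(s) > -1/2

decompose at 1/2, 1; ℳ[f](s) sums the 3 pieces' integrals
over [0, 1/2), the kernel integral of sqrt(t) enters the sum
piece [1/2, 1): integrate exp(-t) against the kernel
over [1, 3/2), the kernel integral of exp(-t/2) enters the sum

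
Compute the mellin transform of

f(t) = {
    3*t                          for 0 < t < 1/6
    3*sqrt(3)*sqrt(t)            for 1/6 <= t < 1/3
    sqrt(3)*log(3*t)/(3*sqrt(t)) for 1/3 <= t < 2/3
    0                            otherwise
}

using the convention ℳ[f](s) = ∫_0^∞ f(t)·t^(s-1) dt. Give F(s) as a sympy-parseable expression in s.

2**(-s - 3/2)*(2**(s + 5/2)*(2*s - 1)**2*(3*s + 3) + 2**(s + 7/2)*(s + 1)*(2*s + 1) - 2**(2*s + 3)*(s + 1)*(2*s + 1) + 4*4**s*(s + 1)*(2*s - 1)*(2*s + 1)*log(2) + (-12*s - 12)*(2*s - 1)**2 + sqrt(2)*(2*s - 1)**2*(2*s + 1))/(3**s*(s + 1)*(2*s - 1)**2*(2*s + 1))
  Re(s) > -1

invert the common scale on t to get t on [0, 1/2); 3*sqrt(t) on [1/2, 1); log(t)/sqrt(t) on [1, 2)
undo the shared t-power: t**2 on [0, 1/2); 3*t**(3/2) on [1/2, 1); sqrt(t)*log(t) on [1, 2)
undo the shared t-power: t**(3/2) on [0, 1/2); 3*t on [1/2, 1); log(t) on [1, 2)
cuts at 1/6, 1/3: linearity sums the 3 kernel integrals
for t in [0, 1/6): the term is ∫ 3*t·t^(s-1)
on [1/6, 1/3) integrate f = 3*sqrt(3)*sqrt(t) against the kernel
between 1/3 and 2/3 the integrand is sqrt(3)*log(3*t)/(3*sqrt(t))·t^(s-1)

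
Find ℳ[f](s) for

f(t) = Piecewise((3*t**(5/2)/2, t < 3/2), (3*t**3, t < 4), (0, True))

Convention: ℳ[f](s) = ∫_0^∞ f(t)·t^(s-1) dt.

the 2 pieces separated at 3/2 each add one integral
∫ 3*t**(5/2)/2·t^(s-1) over [0, 3/2)
on [3/2, 4): add ∫ 3*t**3·t^(s-1) dt

3*((3/2)**(s + 5/2)*(s + 3) - (3/2)**(s + 3)*(2*s + 5) + 4**(s + 3)*(2*s + 5))/((s + 3)*(2*s + 5))
  Re(s) > -5/2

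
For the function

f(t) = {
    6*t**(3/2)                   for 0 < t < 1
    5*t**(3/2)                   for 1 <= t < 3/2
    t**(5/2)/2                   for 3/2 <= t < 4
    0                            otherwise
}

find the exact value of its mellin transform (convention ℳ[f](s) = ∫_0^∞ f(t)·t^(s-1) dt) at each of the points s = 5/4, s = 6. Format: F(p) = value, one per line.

split f at 1, 3/2: ℳ[f](s) collects 3 kernel integrals
over [0, 1), the kernel integral of 6*t**(3/2) enters the sum
[1, 3/2) adds the kernel integral of 5*t**(3/2)
[3/2, 4) adds the kernel integral of t**(5/2)/2

F(5/4) = 4/11 + 801*2**(1/4)*3**(3/4)/440 + 256*sqrt(2)/15
F(6) = 43011*sqrt(6)/8704 + 1966114/255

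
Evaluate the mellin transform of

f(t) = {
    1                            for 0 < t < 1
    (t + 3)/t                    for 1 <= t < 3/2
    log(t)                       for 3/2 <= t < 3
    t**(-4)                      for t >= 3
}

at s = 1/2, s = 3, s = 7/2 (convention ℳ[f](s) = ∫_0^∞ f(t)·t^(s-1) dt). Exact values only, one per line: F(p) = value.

F(1/2) = -2266*sqrt(3)/567 + sqrt(6) + log(2**(sqrt(6))*3**(-sqrt(6) + 2*sqrt(3))) + 6
F(3) = 17/24 + 9*log(2)/8 + 63*log(3)/8
F(7/2) = -226*sqrt(3)/147 - 27*sqrt(6)*log(3)/56 - 6/5 + 27*sqrt(6)*log(2)/56 + 3861*sqrt(6)/1960 + 54*sqrt(3)*log(3)/7

remove the shared t-power first: t on [0, 1); t + 3 on [1, 3/2); t*log(t) on [3/2, 3); …
along the cuts 1, 3/2, 3, ℳ[f](s) splits into 4 integrals
piece [0, 1): integrate 1 against the kernel
segment 1 to 3/2 holds (t + 3)/t; add its integral
between 3/2 and 3 the integrand is log(t)·t^(s-1)
for t in [3, ∞): the term is ∫ t**(-4)·t^(s-1)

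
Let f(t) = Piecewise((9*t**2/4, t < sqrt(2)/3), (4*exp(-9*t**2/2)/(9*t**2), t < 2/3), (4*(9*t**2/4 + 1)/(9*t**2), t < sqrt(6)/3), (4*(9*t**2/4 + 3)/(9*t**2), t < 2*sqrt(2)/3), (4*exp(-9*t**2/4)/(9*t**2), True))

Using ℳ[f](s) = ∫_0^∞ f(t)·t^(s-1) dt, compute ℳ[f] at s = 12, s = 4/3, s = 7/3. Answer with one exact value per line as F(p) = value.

reversing the common scale on t: t**2 on [0, sqrt(2)/2); exp(-2*t**2)/t**2 on [sqrt(2)/2, 1); (t**2 + 1)/t**2 on [1, sqrt(6)/2); …
back out the power substitution: t on [0, 1/2); exp(-2*t)/t on [1/2, 1); (t + 1)/t on [1, 3/2); …
invert the shared t-power to get t**2 on [0, 1/2); exp(-2*t) on [1/2, 1); t + 1 on [1, 3/2); …
split f at sqrt(2)/3, 2/3, sqrt(6)/3, 2*sqrt(2)/3: ℳ[f](s) collects 5 kernel integrals
segment 0 to sqrt(2)/3 holds 9*t**2/4; add its integral
on [sqrt(2)/3, 2/3) integrate f = 4*exp(-9*t**2/2)/(9*t**2) against the kernel
segment 2/3 to sqrt(6)/3 holds 4*(9*t**2/4 + 1)/(9*t**2); add its integral
the [sqrt(6)/3, 2*sqrt(2)/3) slice contributes ∫ 4*(9*t**2/4 + 3)/(9*t**2)·t^(s-1) dt
∫ over [2*sqrt(2)/3, ∞) of 4*exp(-9*t**2/4)/(9*t**2)·t^(s-1) joins the sum

F(12) = 16*(9100*E + 729120 + 118557*exp(2))*exp(-2)/18600435
F(4/3) = 6**(2/3)*(-60*2**(1/3) - 20*uppergamma(-1/3, 2) + 10*2**(2/3)*uppergamma(-1/3, 2) + 3 + 20*uppergamma(-1/3, 1) + 15*2**(2/3) + 40*3**(2/3))/180
F(7/3) = 2**(1/6)*3**(2/3)*(-2184*3**(1/6) - 1248*2**(1/6) - 182*uppergamma(1/6, 2) + 182*2**(1/6)*uppergamma(1/6, 2) + 21 + 182*uppergamma(1/6, 1) + 3588*2**(1/3))/2457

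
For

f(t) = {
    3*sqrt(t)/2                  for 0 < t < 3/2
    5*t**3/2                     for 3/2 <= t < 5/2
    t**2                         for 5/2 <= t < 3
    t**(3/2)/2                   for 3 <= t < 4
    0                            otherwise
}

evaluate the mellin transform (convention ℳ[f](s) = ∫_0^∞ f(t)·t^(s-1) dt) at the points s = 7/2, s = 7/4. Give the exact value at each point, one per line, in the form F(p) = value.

F(7/2) = -3645*sqrt(6)/1664 + 486*sqrt(3)/11 + 51199/640 + 696875*sqrt(10)/18304
F(7/4) = -54*3**(1/4)/13 - 405*2**(1/4)*3**(3/4)/304 + 3*2**(3/4)*3**(1/4)/4 + 128*sqrt(2)/13 + 36*3**(3/4)/5 + 7475*2**(1/4)*5**(3/4)/912

summing 4 kernel integrals split by 3/2, 5/2, 3 yields ℳ[f](s)
piece [0, 3/2): integrate 3*sqrt(t)/2 against the kernel
for t in [3/2, 5/2): the term is ∫ 5*t**3/2·t^(s-1)
∫ t**2·t^(s-1) over [5/2, 3)
on [3, 4): add ∫ t**(3/2)/2·t^(s-1) dt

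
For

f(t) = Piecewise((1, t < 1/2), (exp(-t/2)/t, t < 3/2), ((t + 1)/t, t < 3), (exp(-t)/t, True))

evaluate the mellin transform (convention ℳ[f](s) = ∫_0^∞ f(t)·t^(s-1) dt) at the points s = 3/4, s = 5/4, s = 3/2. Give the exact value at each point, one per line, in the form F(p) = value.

F(3/4) = 2**(1/4)*(-3*sqrt(2)*uppergamma(-1/4, 3/4) + 3*2**(3/4)*uppergamma(-1/4, 3) + 4 + 3*sqrt(2)*uppergamma(-1/4, 1/4) + 4*3**(3/4))/6
F(5/4) = -13*2**(3/4)*3**(1/4)/5 - 2**(1/4)*uppergamma(1/4, 3/4) + uppergamma(1/4, 3) + 2**(3/4)/5 + 2**(1/4)*uppergamma(1/4, 1/4) + 32*3**(1/4)/5
F(3/2) = sqrt(2)*(-3*sqrt(3)/2 - sqrt(pi)*erfc(sqrt(3)/2) + sqrt(2)*sqrt(pi)*erfc(sqrt(3))/2 + 1/6 + sqrt(pi)*erfc(1/2) + 2*sqrt(6))

remove the shared t-power first: t on [0, 1/2); exp(-t/2) on [1/2, 3/2); t + 1 on [3/2, 3); …
decompose at 1/2, 3/2, 3; ℳ[f](s) sums the 4 pieces' integrals
on [0, 1/2) integrate f = 1 against the kernel
segment [1/2, 3/2) carries exp(-t/2)/t; integrate it
for t in [3/2, 3): the term is ∫ (t + 1)/t·t^(s-1)
piece [3, ∞): integrate exp(-t)/t against the kernel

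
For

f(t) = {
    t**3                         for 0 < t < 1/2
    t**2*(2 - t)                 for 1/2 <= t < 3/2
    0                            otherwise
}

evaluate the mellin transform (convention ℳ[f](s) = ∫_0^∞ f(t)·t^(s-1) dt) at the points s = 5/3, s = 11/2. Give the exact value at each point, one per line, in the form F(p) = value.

back out the shared t-power: t on [0, 1/2); 2 - t on [1/2, 3/2)
integrate the 2 segments split at 1/2, then add the results
∫ over [0, 1/2) of t**3·t^(s-1) joins the sum
the [1/2, 3/2) slice contributes ∫ t**2*(2 - t)·t^(s-1) dt

F(5/3) = 3*2**(1/3)*(-34 + 621*3**(2/3))/4928
F(11/2) = sqrt(2)*(-38 + 50301*sqrt(3))/65280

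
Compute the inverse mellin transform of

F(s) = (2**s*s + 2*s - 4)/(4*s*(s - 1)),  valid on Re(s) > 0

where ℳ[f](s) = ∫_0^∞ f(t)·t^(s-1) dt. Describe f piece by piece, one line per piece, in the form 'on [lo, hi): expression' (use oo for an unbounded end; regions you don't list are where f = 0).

on [0, 1): 1
on [1, 2): 1/(2*t)

the shared t-power comes off first: t on [0, 1); 1/2 on [1, 2)
linearity at 1 turns ℳ[f](s) into 2 summed integrals
∫ 1·t^(s-1) over [0, 1)
between 1 and 2 the integrand is 1/(2*t)·t^(s-1)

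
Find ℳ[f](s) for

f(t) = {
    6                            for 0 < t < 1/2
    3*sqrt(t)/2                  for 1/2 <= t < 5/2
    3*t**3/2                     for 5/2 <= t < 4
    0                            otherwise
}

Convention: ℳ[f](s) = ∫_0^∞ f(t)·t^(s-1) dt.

breakpoints 1/2, 5/2: one integral from each of the 3 segments
∫ over [0, 1/2) of 6·t^(s-1) joins the sum
∫ 3*sqrt(t)/2·t^(s-1) over [1/2, 5/2)
segment 5/2 to 4 holds 3*t**3/2; add its integral

3*(512*2**(3*s)*s*(2*s + 1) - 125*5**s*s*(2*s + 1) + 8*sqrt(2)*5**(s + 1/2)*s*(s + 3) - 8*sqrt(2)*s*(s + 3) + 32*(s + 3)*(2*s + 1))/(16*2**s*s*(s + 3)*(2*s + 1))
  Re(s) > 0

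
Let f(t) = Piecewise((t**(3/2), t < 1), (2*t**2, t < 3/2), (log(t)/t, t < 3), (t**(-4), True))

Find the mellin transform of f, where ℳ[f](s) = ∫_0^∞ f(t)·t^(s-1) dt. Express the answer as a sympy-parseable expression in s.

along the cuts 1, 3/2, 3, ℳ[f](s) splits into 4 integrals
on [0, 1): add ∫ t**(3/2)·t^(s-1) dt
∫ over [1, 3/2) of 2*t**2·t^(s-1) joins the sum
[3/2, 3) adds the kernel integral of log(t)/t
over [3, ∞), the kernel integral of t**(-4) enters the sum

(324*2**s*(s - 4)*(s + 2)*(s**2 - 2*s + 1) - 324*2**s*(s - 4)*(2*s + 3)*(s**2 - 2*s + 1) - 108*3**s*s*(s - 4)*(s + 2)*(2*s + 3)*log(3) + 108*3**s*s*(s - 4)*(s + 2)*(2*s + 3)*log(2) - 108*3**s*(s - 4)*(s + 2)*(2*s + 3)*log(2) + 108*3**s*(s - 4)*(s + 2)*(2*s + 3) + 108*3**s*(s - 4)*(s + 2)*(2*s + 3)*log(3) + 729*3**s*(s - 4)*(2*s + 3)*(s**2 - 2*s + 1) + 54*6**s*s*(s - 4)*(s + 2)*(2*s + 3)*log(3) - 54*6**s*(s - 4)*(s + 2)*(2*s + 3)*log(3) - 54*6**s*(s - 4)*(s + 2)*(2*s + 3) - 2*6**s*(s + 2)*(2*s + 3)*(s**2 - 2*s + 1))/(162*2**s*(s - 4)*(s + 2)*(2*s + 3)*(s**2 - 2*s + 1))
  -3/2 < Re(s) < 4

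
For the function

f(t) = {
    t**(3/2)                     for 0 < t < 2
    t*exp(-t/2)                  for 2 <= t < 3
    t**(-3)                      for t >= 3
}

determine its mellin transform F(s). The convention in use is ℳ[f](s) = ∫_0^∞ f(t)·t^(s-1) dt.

(54*2**s*(s - 3)*(2*s + 3)*uppergamma(s + 1, 1) - 54*2**s*(s - 3)*(2*s + 3)*uppergamma(s + 1, 3/2) + 108*2**(s + 1/2)*(s - 3) - 3**s*(2*s + 3))/(27*(s - 3)*(2*s + 3))
  -3/2 < Re(s) < 3

peel off the shared t-power: 1/sqrt(t) on [0, 2); exp(-t/2)/t on [2, 3); t**(-5) on [3, ∞)
remove the shared t-power first: sqrt(t) on [0, 2); exp(-t/2) on [2, 3); t**(-4) on [3, ∞)
linearity at 2, 3 turns ℳ[f](s) into 3 summed integrals
between 0 and 2 the integrand is t**(3/2)·t^(s-1)
[2, 3) adds the kernel integral of t*exp(-t/2)
∫ t**(-3)·t^(s-1) over [3, ∞)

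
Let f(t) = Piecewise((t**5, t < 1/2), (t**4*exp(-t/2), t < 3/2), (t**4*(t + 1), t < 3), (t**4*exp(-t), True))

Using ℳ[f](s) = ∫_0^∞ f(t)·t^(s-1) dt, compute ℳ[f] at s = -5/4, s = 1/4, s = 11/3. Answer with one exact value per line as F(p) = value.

F(-5/4) = 2**(1/4)*(-2640*sqrt(2)*uppergamma(11/4, 3/4) - 567*3**(3/4) + 11 + 330*2**(3/4)*uppergamma(11/4, 3) + 2640*sqrt(2)*uppergamma(11/4, 1/4) + 3456*6**(3/4))/660
F(1/4) = 2**(3/4)*(-45696*sqrt(2)*uppergamma(17/4, 3/4) - 7533*3**(1/4) + 17 + 2856*2**(1/4)*uppergamma(17/4, 3) + 186624*6**(1/4) + 45696*sqrt(2)*uppergamma(17/4, 1/4))/5712
F(11/3) = 2**(1/3)*(-39190528*2**(1/3)*uppergamma(23/3, 3/4) - 793881*3**(2/3) + 69 + 159563520*6**(2/3) + 153088*2**(2/3)*uppergamma(23/3, 3) + 39190528*2**(1/3)*uppergamma(23/3, 1/4))/306176

strip the shared t-power: t**3 on [0, 1/2); t**2*exp(-t/2) on [1/2, 3/2); t**2*(t + 1) on [3/2, 3); …
invert the shared t-power to get t on [0, 1/2); exp(-t/2) on [1/2, 3/2); t + 1 on [3/2, 3); …
along the cuts 1/2, 3/2, 3, ℳ[f](s) splits into 4 integrals
for t in [0, 1/2): the term is ∫ t**5·t^(s-1)
for t in [1/2, 3/2): the term is ∫ t**4*exp(-t/2)·t^(s-1)
between 3/2 and 3 the integrand is t**4*(t + 1)·t^(s-1)
segment [3, ∞) carries t**4*exp(-t); integrate it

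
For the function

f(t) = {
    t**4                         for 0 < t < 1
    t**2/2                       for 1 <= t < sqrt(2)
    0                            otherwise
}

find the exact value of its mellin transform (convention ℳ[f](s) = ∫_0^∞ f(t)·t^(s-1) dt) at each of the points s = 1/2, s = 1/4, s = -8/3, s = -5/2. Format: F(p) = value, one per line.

remove the power substitution first: t**2 on [0, 1); t/2 on [1, 2)
remove the shared t-power first: t on [0, 1); 1/2 on [1, 2)
the 2 pieces separated at 1 each add one integral
for t in [0, 1): the term is ∫ t**4·t^(s-1)
over [1, sqrt(2)), the kernel integral of t**2/2 enters the sum

F(1/2) = 1/45 + 2*2**(1/4)/5
F(1/4) = 2/153 + 4*2**(1/8)/9
F(-8/3) = 3/2 - 3*2**(2/3)/8
F(-5/2) = 5/3 - 2**(3/4)/2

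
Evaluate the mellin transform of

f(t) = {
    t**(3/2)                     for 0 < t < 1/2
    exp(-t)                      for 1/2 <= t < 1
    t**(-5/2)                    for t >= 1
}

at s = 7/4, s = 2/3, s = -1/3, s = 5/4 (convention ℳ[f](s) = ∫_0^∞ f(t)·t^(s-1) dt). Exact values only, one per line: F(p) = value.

the 3 pieces separated at 1/2, 1 each add one integral
for t in [0, 1/2): the term is ∫ t**(3/2)·t^(s-1)
over [1/2, 1), the kernel integral of exp(-t) enters the sum
piece [1, ∞): integrate t**(-5/2) against the kernel

F(7/4) = -uppergamma(7/4, 1) + 2**(3/4)/52 + uppergamma(7/4, 1/2) + 4/3
F(2/3) = -uppergamma(2/3, 1) + 3*2**(5/6)/52 + 6/11 + uppergamma(2/3, 1/2)
F(-1/3) = -uppergamma(-1/3, 1) + 6/17 + 3*2**(5/6)/14 + uppergamma(-1/3, 1/2)
F(5/4) = -uppergamma(5/4, 1) + 2**(1/4)/22 + uppergamma(5/4, 1/2) + 4/5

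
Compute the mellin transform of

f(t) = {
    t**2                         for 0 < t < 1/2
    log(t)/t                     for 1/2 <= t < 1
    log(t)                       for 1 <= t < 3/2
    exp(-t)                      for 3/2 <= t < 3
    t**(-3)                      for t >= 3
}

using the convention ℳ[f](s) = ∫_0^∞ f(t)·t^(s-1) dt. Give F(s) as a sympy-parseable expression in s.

(108*2**s*s**2*(s - 3)*(s + 2)*(s**2 - 2*s + 1)*uppergamma(s, 3/2) - 108*2**s*s**2*(s - 3)*(s + 2)*(s**2 - 2*s + 1)*uppergamma(s, 3) - 108*2**s*s**2*(s - 3)*(s + 2) + 108*2**s*(s - 3)*(s + 2)*(s**2 - 2*s + 1) - 108*3**s*s*(s - 3)*(s + 2)*(s**2 - 2*s + 1)*log(2) + 108*3**s*s*(s - 3)*(s + 2)*(s**2 - 2*s + 1)*log(3) - 108*3**s*(s - 3)*(s + 2)*(s**2 - 2*s + 1) - 4*6**s*s**2*(s + 2)*(s**2 - 2*s + 1) + 216*s**3*(s - 3)*(s + 2)*log(2) - 216*s**2*(s - 3)*(s + 2)*log(2) + 216*s**2*(s - 3)*(s + 2) + 27*s**2*(s - 3)*(s**2 - 2*s + 1))/(108*2**s*s**2*(s - 3)*(s + 2)*(s**2 - 2*s + 1))
  -2 < Re(s) < 3

summing 5 kernel integrals split by 1/2, 1, 3/2, 3 yields ℳ[f](s)
segment 0 to 1/2 holds t**2; add its integral
segment 1/2 to 1 holds log(t)/t; add its integral
∫ log(t)·t^(s-1) over [1, 3/2)
[3/2, 3) adds the kernel integral of exp(-t)
over [3, ∞), the kernel integral of t**(-3) enters the sum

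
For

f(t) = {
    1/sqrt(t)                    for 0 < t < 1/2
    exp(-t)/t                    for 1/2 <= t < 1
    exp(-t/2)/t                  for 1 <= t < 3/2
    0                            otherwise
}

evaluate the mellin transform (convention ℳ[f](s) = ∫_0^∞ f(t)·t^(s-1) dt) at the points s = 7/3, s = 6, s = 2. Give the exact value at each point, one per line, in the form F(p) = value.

strip the shared t-power: sqrt(t) on [0, 1/2); exp(-t) on [1/2, 1); exp(-t/2) on [1, 3/2)
along the cuts 1/2, 1, ℳ[f](s) splits into 3 integrals
on [0, 1/2) integrate f = 1/sqrt(t) against the kernel
segment [1/2, 1) carries exp(-t)/t; integrate it
segment [1, 3/2) carries exp(-t/2)/t; integrate it

F(7/3) = -2*2**(1/3)*uppergamma(4/3, 3/4) - uppergamma(4/3, 1) + 3*2**(1/6)/22 + uppergamma(4/3, 1/2) + 2*2**(1/3)*uppergamma(4/3, 1/2)
F(6) = -12993*exp(-3/4)/8 - 65*exp(-1) + sqrt(2)/352 + 20889*exp(-1/2)/16
F(2) = -2*exp(-3/4) - exp(-1) + sqrt(2)/6 + 3*exp(-1/2)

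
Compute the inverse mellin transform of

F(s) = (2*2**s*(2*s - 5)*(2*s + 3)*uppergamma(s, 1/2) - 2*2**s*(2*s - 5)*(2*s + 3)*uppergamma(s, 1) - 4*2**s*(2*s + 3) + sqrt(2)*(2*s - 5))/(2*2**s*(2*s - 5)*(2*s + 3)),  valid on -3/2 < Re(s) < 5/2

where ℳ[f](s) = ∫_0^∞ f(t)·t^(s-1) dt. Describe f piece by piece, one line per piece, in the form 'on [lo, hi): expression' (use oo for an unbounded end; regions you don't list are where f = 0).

along the cuts 1/2, 1, ℳ[f](s) splits into 3 integrals
segment [0, 1/2) carries t**(3/2); integrate it
segment [1/2, 1) carries exp(-t); integrate it
segment [1, ∞) carries t**(-5/2); integrate it

on [0, 1/2): t**(3/2)
on [1/2, 1): exp(-t)
on [1, oo): t**(-5/2)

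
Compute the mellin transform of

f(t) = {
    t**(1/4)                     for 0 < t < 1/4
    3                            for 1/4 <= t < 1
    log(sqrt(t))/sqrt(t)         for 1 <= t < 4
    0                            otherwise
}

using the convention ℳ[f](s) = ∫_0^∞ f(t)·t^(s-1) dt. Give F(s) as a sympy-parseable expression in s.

(16**s*s*(2*s - 1)*(4*s + 1)*log(2) - 16**s*s*(4*s + 1) + 2**(2*s + 1)*s*(4*s + 1) + 4**s*(2*s - 1)**2*(12*s + 3) + 2*sqrt(2)*s*(2*s - 1)**2 + (-12*s - 3)*(2*s - 1)**2)/(4**s*s*(2*s - 1)**2*(4*s + 1))
  Re(s) > -1/4

remove the power substitution first: sqrt(t) on [0, 1/2); 3 on [1/2, 1); log(t)/t on [1, 2)
reversing the shared t-power: t**(3/2) on [0, 1/2); 3*t on [1/2, 1); log(t) on [1, 2)
split f at 1/4, 1: ℳ[f](s) collects 3 kernel integrals
between 0 and 1/4 the integrand is t**(1/4)·t^(s-1)
between 1/4 and 1 the integrand is 3·t^(s-1)
on [1, 4) integrate f = log(sqrt(t))/sqrt(t) against the kernel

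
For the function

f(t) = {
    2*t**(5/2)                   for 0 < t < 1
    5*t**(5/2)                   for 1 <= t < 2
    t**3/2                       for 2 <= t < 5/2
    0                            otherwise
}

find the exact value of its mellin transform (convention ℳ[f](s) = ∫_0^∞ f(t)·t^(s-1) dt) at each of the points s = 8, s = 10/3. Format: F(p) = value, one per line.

slice at 1, 2, transform all 3 pieces, and sum them
piece [0, 1): integrate 2*t**(5/2) against the kernel
for t in [1, 2): the term is ∫ 5*t**(5/2)·t^(s-1)
for t in [2, 5/2): the term is ∫ t**3/2·t^(s-1)

F(8) = 10240*sqrt(2)/21 + 312346635/315392
F(10/3) = -96*2**(1/3)/19 - 18/35 + 46875*2**(2/3)*5**(1/3)/4864 + 192*2**(5/6)/7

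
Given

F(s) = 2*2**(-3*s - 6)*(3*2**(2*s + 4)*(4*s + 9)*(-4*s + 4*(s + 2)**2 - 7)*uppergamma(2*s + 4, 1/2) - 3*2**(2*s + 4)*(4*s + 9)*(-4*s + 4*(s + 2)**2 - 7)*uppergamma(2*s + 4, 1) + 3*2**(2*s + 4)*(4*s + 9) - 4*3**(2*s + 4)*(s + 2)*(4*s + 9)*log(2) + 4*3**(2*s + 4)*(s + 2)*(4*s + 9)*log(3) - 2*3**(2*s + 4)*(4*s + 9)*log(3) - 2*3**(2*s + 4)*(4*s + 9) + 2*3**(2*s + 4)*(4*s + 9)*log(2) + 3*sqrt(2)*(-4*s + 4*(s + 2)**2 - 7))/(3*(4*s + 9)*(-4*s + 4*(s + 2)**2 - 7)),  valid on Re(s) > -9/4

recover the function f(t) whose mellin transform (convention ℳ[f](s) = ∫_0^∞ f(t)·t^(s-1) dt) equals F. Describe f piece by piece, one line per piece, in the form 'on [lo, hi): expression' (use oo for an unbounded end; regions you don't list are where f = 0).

on [0, 1/8): 2**(1/4)*t**(9/4)
on [1/8, 1/2): t**2*exp(-sqrt(2)*sqrt(t))
on [1/2, 9/8): sqrt(2)*t**(3/2)*log(sqrt(2)*sqrt(t))/2

reversing the shared t-power: 2**(1/4)*t**(1/4) on [0, 1/8); exp(-sqrt(2)*sqrt(t)) on [1/8, 1/2); sqrt(2)*log(sqrt(2)*sqrt(t))/(2*sqrt(t)) on [1/2, 9/8)
reversing the common scale on t: t**(1/4) on [0, 1/4); exp(-sqrt(t)) on [1/4, 1); log(sqrt(t))/sqrt(t) on [1, 9/4)
remove the power substitution first: sqrt(t) on [0, 1/2); exp(-t) on [1/2, 1); log(t)/t on [1, 3/2)
integrate the 3 segments split at 1/8, 1/2, then add the results
on [0, 1/8): add ∫ 2**(1/4)*t**(9/4)·t^(s-1) dt
[1/8, 1/2) adds the kernel integral of t**2*exp(-sqrt(2)*sqrt(t))
[1/2, 9/8) adds the kernel integral of sqrt(2)*t**(3/2)*log(sqrt(2)*sqrt(t))/2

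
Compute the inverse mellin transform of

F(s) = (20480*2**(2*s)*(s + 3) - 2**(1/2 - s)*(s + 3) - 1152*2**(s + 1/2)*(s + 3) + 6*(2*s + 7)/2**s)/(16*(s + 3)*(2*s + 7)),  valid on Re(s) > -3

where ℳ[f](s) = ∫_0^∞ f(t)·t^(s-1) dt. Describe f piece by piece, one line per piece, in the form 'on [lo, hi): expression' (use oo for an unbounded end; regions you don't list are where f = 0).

on [0, 1/2): 3*t**3
on [1/2, 2): t**(7/2)/2
on [2, 4): 5*t**(7/2)

integrate the 3 segments split at 1/2, 2, then add the results
segment [0, 1/2) carries 3*t**3; integrate it
segment [1/2, 2) carries t**(7/2)/2; integrate it
the [2, 4) slice contributes ∫ 5*t**(7/2)·t^(s-1) dt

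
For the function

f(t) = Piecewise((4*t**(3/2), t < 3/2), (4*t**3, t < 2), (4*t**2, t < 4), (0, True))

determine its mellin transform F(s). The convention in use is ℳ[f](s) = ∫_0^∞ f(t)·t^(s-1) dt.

split f at 3/2, 2: ℳ[f](s) collects 3 kernel integrals
the [0, 3/2) slice contributes ∫ 4*t**(3/2)·t^(s-1) dt
on [3/2, 2): add ∫ 4*t**3·t^(s-1) dt
segment [2, 4) carries 4*t**2; integrate it

4*(-2**(s + 2)*(s + 3)*(2*s + 3) + 2**(s + 3)*(s + 2)*(2*s + 3) + 2*(3/2)**(s + 3/2)*(s + 2)*(s + 3) - (3/2)**(s + 3)*(s + 2)*(2*s + 3) + 4**(s + 2)*(s + 3)*(2*s + 3))/((s + 2)*(s + 3)*(2*s + 3))
  Re(s) > -3/2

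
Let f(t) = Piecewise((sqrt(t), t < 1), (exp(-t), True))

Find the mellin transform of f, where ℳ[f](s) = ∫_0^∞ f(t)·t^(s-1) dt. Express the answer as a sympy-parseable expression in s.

((2*s + 1)*uppergamma(s, 1) + 2)/(2*s + 1)
  Re(s) > -1/2

along the cuts 1, ℳ[f](s) splits into 2 integrals
∫ sqrt(t)·t^(s-1) over [0, 1)
piece [1, ∞): integrate exp(-t) against the kernel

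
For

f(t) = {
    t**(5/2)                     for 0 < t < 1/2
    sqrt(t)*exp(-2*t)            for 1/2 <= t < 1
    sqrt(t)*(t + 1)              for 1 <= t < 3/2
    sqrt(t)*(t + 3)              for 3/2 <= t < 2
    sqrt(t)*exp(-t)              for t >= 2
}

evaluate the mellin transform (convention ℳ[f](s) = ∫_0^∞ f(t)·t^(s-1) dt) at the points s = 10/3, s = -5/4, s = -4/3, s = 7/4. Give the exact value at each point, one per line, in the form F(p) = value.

peel off the shared t-power: t**2 on [0, 1/2); exp(-2*t) on [1/2, 1); t + 1 on [1, 3/2); …
slice at 1/2, 1, 3/2, 2, transform all 5 pieces, and sum them
∫ t**(5/2)·t^(s-1) over [0, 1/2)
segment [1/2, 1) carries sqrt(t)*exp(-2*t); integrate it
∫ over [1, 3/2) of sqrt(t)*(t + 1)·t^(s-1) joins the sum
the [3/2, 2) slice contributes ∫ sqrt(t)*(t + 3)·t^(s-1) dt
∫ sqrt(t)*exp(-t)·t^(s-1) over [2, ∞)

F(10/3) = 2**(1/6)*(-657720*3**(5/6) - 174720*2**(5/6) - 46690*uppergamma(23/6, 2) + 2001 + 46690*uppergamma(23/6, 1) + 373520*2**(5/6)*uppergamma(23/6, 2) + 7150080*2**(2/3))/747040
F(-5/4) = 2**(3/4)*(-4*2**(1/4)/3 - uppergamma(-3/4, 2) + 2**(1/4)*uppergamma(-3/4, 2)/2 + uppergamma(-3/4, 1) + 1/5 + 8*3**(1/4)/9 + sqrt(2))
F(-4/3) = 2**(5/6)*(-168*2**(1/6) - 70*uppergamma(-5/6, 2) + 35*2**(1/6)*uppergamma(-5/6, 2) + 70*uppergamma(-5/6, 1) + 15 + 56*3**(1/6) + 147*2**(1/3))/70
F(7/4) = 2**(3/4)*(-15912*3**(1/4) - 5984*2**(1/4) - 1989*uppergamma(9/4, 2) + 117 + 1989*uppergamma(9/4, 1) + 7956*2**(1/4)*uppergamma(9/4, 2) + 62016*sqrt(2))/15912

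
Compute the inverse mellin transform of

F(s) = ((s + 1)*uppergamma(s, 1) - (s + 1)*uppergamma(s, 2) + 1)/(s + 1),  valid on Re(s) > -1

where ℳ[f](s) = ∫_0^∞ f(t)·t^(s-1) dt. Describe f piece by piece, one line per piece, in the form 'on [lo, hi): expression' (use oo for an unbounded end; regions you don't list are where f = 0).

cuts at 1: linearity sums the 2 kernel integrals
on [0, 1) integrate f = t against the kernel
for t in [1, 2): the term is ∫ exp(-t)·t^(s-1)

on [0, 1): t
on [1, 2): exp(-t)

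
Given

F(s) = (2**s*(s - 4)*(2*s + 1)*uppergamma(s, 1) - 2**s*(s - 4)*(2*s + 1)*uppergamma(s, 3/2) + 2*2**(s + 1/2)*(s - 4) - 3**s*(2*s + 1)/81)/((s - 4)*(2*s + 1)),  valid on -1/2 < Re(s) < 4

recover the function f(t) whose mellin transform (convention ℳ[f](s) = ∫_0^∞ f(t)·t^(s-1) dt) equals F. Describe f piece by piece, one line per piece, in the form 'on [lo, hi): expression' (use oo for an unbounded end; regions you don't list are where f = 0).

linearity at 2, 3 turns ℳ[f](s) into 3 summed integrals
on [0, 2) integrate f = sqrt(t) against the kernel
∫ exp(-t/2)·t^(s-1) over [2, 3)
segment [3, ∞) carries t**(-4); integrate it

on [0, 2): sqrt(t)
on [2, 3): exp(-t/2)
on [3, oo): t**(-4)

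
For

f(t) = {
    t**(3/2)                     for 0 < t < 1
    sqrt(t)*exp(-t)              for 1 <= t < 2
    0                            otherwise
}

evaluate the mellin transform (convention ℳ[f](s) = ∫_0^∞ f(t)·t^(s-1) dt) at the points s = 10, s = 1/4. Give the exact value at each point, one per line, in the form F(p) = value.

back out the shared t-power: t on [0, 1); exp(-t) on [1, 2)
summing 2 kernel integrals split by 1 yields ℳ[f](s)
∫ t**(3/2)·t^(s-1) over [0, 1)
segment 1 to 2 holds sqrt(t)*exp(-t); add its integral

F(10) = (-133108299970*sqrt(2) + (-15058768725*sqrt(pi)*erfc(sqrt(2)) + 2048 + 15058768725*sqrt(pi)*erfc(1))*exp(2) + 61140961870*E)*exp(-2)/23552
F(1/4) = -uppergamma(3/4, 2) + uppergamma(3/4, 1) + 4/7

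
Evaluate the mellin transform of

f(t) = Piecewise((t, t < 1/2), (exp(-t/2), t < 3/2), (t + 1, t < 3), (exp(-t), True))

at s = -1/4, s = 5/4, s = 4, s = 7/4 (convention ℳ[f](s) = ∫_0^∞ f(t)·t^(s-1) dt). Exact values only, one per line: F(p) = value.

F(-1/4) = 2**(1/4)*(-3*sqrt(2)*uppergamma(-1/4, 3/4) + 3*2**(3/4)*uppergamma(-1/4, 3) + 4 + 3*sqrt(2)*uppergamma(-1/4, 1/4) + 4*3**(3/4))/6
F(5/4) = 2**(3/4)*(-99*3**(1/4) - 90*sqrt(2)*uppergamma(5/4, 3/4) + 45*2**(1/4)*uppergamma(5/4, 3) + 5 + 90*sqrt(2)*uppergamma(5/4, 1/4) + 288*6**(1/4))/90
F(4) = -807*exp(-3/4)/4 + 78*exp(-3) + 21143/320 + 493*exp(-1/4)/4
F(7/4) = 2**(1/4)*(-308*sqrt(2)*uppergamma(7/4, 3/4) - 129*3**(3/4) + 7 + 77*2**(3/4)*uppergamma(7/4, 3) + 308*sqrt(2)*uppergamma(7/4, 1/4) + 384*6**(3/4))/154

slice at 1/2, 3/2, 3, transform all 4 pieces, and sum them
segment [0, 1/2) carries t; integrate it
over [1/2, 3/2), the kernel integral of exp(-t/2) enters the sum
on [3/2, 3): add ∫ (t + 1)·t^(s-1) dt
piece [3, ∞): integrate exp(-t) against the kernel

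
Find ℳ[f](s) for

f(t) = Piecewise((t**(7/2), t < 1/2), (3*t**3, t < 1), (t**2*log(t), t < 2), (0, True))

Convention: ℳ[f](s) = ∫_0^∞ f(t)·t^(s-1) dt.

reversing the shared t-power: t**(3/2) on [0, 1/2); 3*t on [1/2, 1); log(t) on [1, 2)
cuts at 1/2, 1: linearity sums the 3 kernel integrals
over [0, 1/2), the kernel integral of t**(7/2) enters the sum
∫ over [1/2, 1) of 3*t**3·t^(s-1) joins the sum
segment 1 to 2 holds t**2*log(t); add its integral

(-32*2**(2*s)*(s + 3)*(2*s + 7) + 24*2**s*(s + 2)**2*(2*s + 7) + 8*2**s*(s + 3)*(2*s + 7) + 32*4**s*(s + 2)*(s + 3)*(2*s + 7)*log(2) + sqrt(2)*(s + 2)**2*(s + 3) - 3*(s + 2)**2*(2*s + 7))/(8*2**s*(s + 2)**2*(s + 3)*(2*s + 7))
  Re(s) > -7/2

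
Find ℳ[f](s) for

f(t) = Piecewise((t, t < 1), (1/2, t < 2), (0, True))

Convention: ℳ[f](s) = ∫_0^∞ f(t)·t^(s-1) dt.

(2**s*(s + 1) + s - 1)/(2*s*(s + 1))
  Re(s) > -1

f breaks at 1 into 2 integrals to sum
over [0, 1), the kernel integral of t enters the sum
∫ 1/2·t^(s-1) over [1, 2)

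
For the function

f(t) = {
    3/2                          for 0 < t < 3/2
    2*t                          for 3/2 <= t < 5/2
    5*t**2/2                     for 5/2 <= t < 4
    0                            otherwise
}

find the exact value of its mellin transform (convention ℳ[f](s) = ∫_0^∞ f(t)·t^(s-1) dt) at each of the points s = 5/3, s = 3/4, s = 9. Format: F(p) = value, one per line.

F(5/3) = 3*2**(1/3)*(-1750*5**(2/3) - 99*3**(2/3) + 51200)/1760
F(3/4) = -435*2**(1/4)*5**(3/4)/308 + 2**(1/4)*3**(3/4)/7 + 320*sqrt(2)/11
F(9) = 213956194439/225280

summing 3 kernel integrals split by 3/2, 5/2 yields ℳ[f](s)
piece [0, 3/2): integrate 3/2 against the kernel
for t in [3/2, 5/2): the term is ∫ 2*t·t^(s-1)
between 5/2 and 4 the integrand is 5*t**2/2·t^(s-1)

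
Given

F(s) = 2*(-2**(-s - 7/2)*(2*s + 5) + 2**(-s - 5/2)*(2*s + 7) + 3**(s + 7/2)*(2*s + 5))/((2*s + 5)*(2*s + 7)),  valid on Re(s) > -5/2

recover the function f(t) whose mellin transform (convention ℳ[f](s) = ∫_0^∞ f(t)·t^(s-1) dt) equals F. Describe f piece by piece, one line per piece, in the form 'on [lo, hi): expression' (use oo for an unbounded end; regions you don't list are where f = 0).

on [0, 1/2): t**(5/2)
on [1/2, 3): t**(7/2)

summing 2 kernel integrals split by 1/2 yields ℳ[f](s)
the [0, 1/2) slice contributes ∫ t**(5/2)·t^(s-1) dt
over [1/2, 3), the kernel integral of t**(7/2) enters the sum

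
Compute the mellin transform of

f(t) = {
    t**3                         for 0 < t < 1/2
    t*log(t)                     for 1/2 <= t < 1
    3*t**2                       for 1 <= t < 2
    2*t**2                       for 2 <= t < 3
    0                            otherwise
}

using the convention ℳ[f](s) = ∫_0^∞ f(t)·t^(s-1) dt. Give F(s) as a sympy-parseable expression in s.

strip the shared t-power: t on [0, 1/2); log(t)/t on [1/2, 1); 3 on [1, 2); …
linearity at 1/2, 1, 2 turns ℳ[f](s) into 4 summed integrals
on [0, 1/2) integrate f = t**3 against the kernel
between 1/2 and 1 the integrand is t*log(t)·t^(s-1)
for t in [1, 2): the term is ∫ 3*t**2·t^(s-1)
over [2, 3), the kernel integral of 2*t**2 enters the sum

(32*2**(2*s)*(s + 3)*(2*s - (s + 2)**2 + 3) + 8*2**s*(s + 2)*(s + 3) - 24*2**s*(s + 3)*(2*s - (s + 2)**2 + 3) + 144*6**s*(s + 3)*(2*s - (s + 2)**2 + 3) - 4*(s + 2)**2*(s + 3)*log(2) - 4*(s + 2)*(s + 3) + 4*(s + 2)*(s + 3)*log(2) + (s + 2)*(2*s - (s + 2)**2 + 3))/(8*2**s*(s + 2)*(s + 3)*(2*s - (s + 2)**2 + 3))
  Re(s) > -3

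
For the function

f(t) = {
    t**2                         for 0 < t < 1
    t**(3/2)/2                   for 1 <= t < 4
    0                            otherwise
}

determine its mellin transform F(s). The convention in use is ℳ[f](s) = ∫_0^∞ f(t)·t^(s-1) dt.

peel off the shared t-power: t on [0, 1); sqrt(t)/2 on [1, 4)
strip the power substitution: t**2 on [0, 1); t/2 on [1, 2)
the shared t-power comes off first: t on [0, 1); 1/2 on [1, 2)
linearity at 1 turns ℳ[f](s) into 2 summed integrals
over [0, 1), the kernel integral of t**2 enters the sum
piece [1, 4): integrate t**(3/2)/2 against the kernel

(2**(2*s + 3)*(s + 2) + s + 1)/((s + 2)*(2*s + 3))
  Re(s) > -2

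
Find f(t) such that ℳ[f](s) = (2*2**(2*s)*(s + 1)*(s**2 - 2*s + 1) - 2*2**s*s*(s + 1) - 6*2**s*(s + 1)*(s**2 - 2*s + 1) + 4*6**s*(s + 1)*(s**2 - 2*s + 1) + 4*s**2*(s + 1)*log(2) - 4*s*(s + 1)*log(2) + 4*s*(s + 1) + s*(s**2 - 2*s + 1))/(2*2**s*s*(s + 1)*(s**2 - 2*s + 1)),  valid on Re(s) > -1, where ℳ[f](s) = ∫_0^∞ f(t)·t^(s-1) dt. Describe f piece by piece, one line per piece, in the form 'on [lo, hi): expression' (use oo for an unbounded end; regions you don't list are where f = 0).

on [0, 1/2): t
on [1/2, 1): log(t)/t
on [1, 2): 3
on [2, 3): 2

the 4 pieces separated at 1/2, 1, 2 each add one integral
on [0, 1/2) integrate f = t against the kernel
over [1/2, 1), the kernel integral of log(t)/t enters the sum
the [1, 2) slice contributes ∫ 3·t^(s-1) dt
segment [2, 3) carries 2; integrate it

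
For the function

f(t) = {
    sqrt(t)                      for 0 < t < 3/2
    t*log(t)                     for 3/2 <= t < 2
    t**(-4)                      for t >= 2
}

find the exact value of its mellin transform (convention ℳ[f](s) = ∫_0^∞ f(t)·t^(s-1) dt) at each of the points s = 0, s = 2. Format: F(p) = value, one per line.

summing 3 kernel integrals split by 3/2, 2 yields ℳ[f](s)
segment 0 to 3/2 holds sqrt(t); add its integral
∫ over [3/2, 2) of t*log(t)·t^(s-1) joins the sum
segment 2 to ∞ holds t**(-4); add its integral

F(0) = -31/64 + log(8*sqrt(6)/9) + sqrt(6)
F(2) = -9*log(3)/8 - 7/18 + 9*sqrt(6)/20 + 91*log(2)/24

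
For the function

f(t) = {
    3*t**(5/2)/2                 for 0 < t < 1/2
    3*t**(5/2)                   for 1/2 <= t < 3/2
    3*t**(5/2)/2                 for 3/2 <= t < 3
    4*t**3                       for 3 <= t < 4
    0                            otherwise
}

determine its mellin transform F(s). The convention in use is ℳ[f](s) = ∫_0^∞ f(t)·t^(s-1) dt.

linearity at 1/2, 3/2, 3 turns ℳ[f](s) into 4 summed integrals
[0, 1/2) adds the kernel integral of 3*t**(5/2)/2
[1/2, 3/2) adds the kernel integral of 3*t**(5/2)
between 3/2 and 3 the integrand is 3*t**(5/2)/2·t^(s-1)
between 3 and 4 the integrand is 4*t**3·t^(s-1)

(-3*2**(-s - 5/2)*(s + 3) + 3*3**(s + 5/2)*(s + 3) - 4*3**(s + 3)*(2*s + 5) + 3*(3/2)**(s + 5/2)*(s + 3) + 4*4**(s + 3)*(2*s + 5))/((s + 3)*(2*s + 5))
  Re(s) > -5/2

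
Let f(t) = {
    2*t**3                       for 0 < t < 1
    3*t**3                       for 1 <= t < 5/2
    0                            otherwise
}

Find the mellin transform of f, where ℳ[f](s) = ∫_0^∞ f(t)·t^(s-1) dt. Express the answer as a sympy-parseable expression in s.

breakpoints 1: one integral from each of the 2 segments
on [0, 1) integrate f = 2*t**3 against the kernel
on [1, 5/2): add ∫ 3*t**3·t^(s-1) dt

(375*(5/2)**s - 8)/(8*(s + 3))
  Re(s) > -3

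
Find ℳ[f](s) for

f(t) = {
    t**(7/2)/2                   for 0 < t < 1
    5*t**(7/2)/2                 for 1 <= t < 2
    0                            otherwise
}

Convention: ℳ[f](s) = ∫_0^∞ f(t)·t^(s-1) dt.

(5*2**(s + 7/2) - 4)/(2*s + 7)
  Re(s) > -7/2

breakpoints 1: one integral from each of the 2 segments
on [0, 1) integrate f = t**(7/2)/2 against the kernel
the [1, 2) slice contributes ∫ 5*t**(7/2)/2·t^(s-1) dt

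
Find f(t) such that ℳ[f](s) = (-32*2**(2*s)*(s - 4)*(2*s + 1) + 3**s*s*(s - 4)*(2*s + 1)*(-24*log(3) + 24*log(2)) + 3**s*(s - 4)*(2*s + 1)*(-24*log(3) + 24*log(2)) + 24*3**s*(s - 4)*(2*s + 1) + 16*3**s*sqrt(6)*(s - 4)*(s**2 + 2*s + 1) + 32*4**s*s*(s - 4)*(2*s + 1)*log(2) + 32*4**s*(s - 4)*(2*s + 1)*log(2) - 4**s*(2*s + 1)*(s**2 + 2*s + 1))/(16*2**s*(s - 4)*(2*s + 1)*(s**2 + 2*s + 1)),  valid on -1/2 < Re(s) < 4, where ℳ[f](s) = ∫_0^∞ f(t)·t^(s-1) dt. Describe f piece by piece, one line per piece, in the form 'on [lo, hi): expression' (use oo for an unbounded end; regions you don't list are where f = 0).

on [0, 3/2): sqrt(t)
on [3/2, 2): t*log(t)
on [2, oo): t**(-4)

integrate the 3 segments split at 3/2, 2, then add the results
segment 0 to 3/2 holds sqrt(t); add its integral
[3/2, 2) adds the kernel integral of t*log(t)
∫ t**(-4)·t^(s-1) over [2, ∞)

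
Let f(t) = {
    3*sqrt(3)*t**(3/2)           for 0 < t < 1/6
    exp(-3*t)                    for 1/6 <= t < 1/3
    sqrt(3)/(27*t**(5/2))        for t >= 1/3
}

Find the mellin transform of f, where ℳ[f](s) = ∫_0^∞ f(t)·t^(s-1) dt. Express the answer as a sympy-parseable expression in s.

undo the common scale on t: t**(3/2) on [0, 1/2); exp(-t) on [1/2, 1); t**(-5/2) on [1, ∞)
linearity at 1/6, 1/3 turns ℳ[f](s) into 3 summed integrals
the [0, 1/6) slice contributes ∫ 3*sqrt(3)*t**(3/2)·t^(s-1) dt
on [1/6, 1/3): add ∫ exp(-3*t)·t^(s-1) dt
∫ sqrt(3)/(27*t**(5/2))·t^(s-1) over [1/3, ∞)

(2*2**s*(2*s - 5)*(2*s + 3)*uppergamma(s, 1/2) - 2*2**s*(2*s - 5)*(2*s + 3)*uppergamma(s, 1) - 4*2**s*(2*s + 3) + sqrt(2)*(2*s - 5))/(2*6**s*(2*s - 5)*(2*s + 3))
  -3/2 < Re(s) < 5/2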